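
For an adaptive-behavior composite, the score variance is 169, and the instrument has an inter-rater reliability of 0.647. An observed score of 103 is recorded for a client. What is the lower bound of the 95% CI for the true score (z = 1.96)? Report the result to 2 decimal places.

σ = 169^(1/2) = 13.00000
SEM = 13.00000 · √(1 − 0.64700) = 13.00000 · √0.35300 ≈ 13.00000 · 0.59414 ≈ 7.72379
Half-width = 1.96·7.72379 ≈ 15.13864
Lower bound: 103 − 15.13864 = 87.86136

87.86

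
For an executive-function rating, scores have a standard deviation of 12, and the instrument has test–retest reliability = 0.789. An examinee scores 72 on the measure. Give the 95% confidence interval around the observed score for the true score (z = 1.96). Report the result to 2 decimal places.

[61.20, 82.80]

SEM = 12.000 * √(1 − 0.789) = 12.000 * √0.211 ≃ 12.000 * 0.459 ≃ 5.512
Half-width = 1.96*5.512 ≃ 10.804
CI = 72 ± 10.804 → [61.196, 82.804]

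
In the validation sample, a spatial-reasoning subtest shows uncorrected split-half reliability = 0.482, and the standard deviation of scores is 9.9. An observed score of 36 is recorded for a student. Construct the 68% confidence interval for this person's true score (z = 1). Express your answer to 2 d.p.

[30.15, 41.85]

Full-length reliability (Spearman-Brown) = 2(0.482)/(1+0.482) ≈ 0.650
The standard error of measurement is 9.900*√(1 − 0.650) ≈ 9.900*0.591 ≈ 5.853.
Margin = 1 * 5.853 ≈ 5.853
CI = 36 ± 5.853 → [30.147, 41.853]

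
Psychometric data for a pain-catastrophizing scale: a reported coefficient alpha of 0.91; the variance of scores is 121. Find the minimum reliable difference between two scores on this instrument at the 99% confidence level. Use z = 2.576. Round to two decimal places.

σ = 121^(1/2) = 11.00000
SEM = 11.00000 * √(1 − 0.91000) = 11.00000 * √0.09000 ≈ 11.00000 * 0.30000 ≈ 3.30000
Standard error of the difference = 3.30000·√2 ≈ 4.66690
Smallest detectable difference = 2.576*4.66690 ≈ 12.02195

12.02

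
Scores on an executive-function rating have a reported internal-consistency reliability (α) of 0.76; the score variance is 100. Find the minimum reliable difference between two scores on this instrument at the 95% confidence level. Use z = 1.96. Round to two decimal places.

SD = √100 ≃ 10.0000
SEM = 10.0000 × √(1 − 0.7600) = 10.0000 × √0.2400 ≃ 10.0000 × 0.4899 ≃ 4.8990
SE_diff = SEM × √2 ≃ 4.8990 × 1.4142 ≃ 6.9282
Minimum reliable difference = 1.96 × SE_diff ≃ 1.96 × 6.9282 ≃ 13.5793

13.58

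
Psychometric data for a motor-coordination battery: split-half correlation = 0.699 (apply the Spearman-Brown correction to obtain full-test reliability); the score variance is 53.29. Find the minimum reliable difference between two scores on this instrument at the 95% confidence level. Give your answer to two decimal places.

8.52

σ = 53.29^(1/2) = 7.300
r_full = 2·0.699 / (1 + 0.699) ≈ 0.823
SEM = 7.300×√(1 − 0.823) ≈ 3.073
SE_diff = √2 × SEM ≈ 4.345
Smallest detectable difference = 1.96×4.345 ≈ 8.517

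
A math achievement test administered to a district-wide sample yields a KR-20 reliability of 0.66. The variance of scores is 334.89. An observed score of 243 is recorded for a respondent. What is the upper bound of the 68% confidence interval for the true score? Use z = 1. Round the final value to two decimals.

σ = 334.89^(1/2) = 18.3000
SEM = 18.3000 × √(1 − 0.6600) = 18.3000 × √0.3400 ≃ 18.3000 × 0.5831 ≃ 10.6706
Margin = 1 × 10.6706 ≃ 10.6706
Upper bound: 243 + 10.6706 = 253.6706

253.67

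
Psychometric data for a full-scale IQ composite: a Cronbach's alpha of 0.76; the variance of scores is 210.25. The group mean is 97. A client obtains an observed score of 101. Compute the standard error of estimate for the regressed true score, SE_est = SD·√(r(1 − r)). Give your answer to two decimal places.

6.19

SD = √210.25 ≈ 14.500
SE_est = SD * √(r(1 − r)) = 14.500 * √0.182 ≈ 14.500 * 0.427 ≈ 6.193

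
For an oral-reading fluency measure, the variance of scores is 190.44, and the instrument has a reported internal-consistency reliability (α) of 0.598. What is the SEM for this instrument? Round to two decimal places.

SD = √190.44 = 13.80000
SEM = 13.80000 * √(1 − 0.59800) = 13.80000 * √0.40200 ≈ 13.80000 * 0.63403 ≈ 8.74968

8.75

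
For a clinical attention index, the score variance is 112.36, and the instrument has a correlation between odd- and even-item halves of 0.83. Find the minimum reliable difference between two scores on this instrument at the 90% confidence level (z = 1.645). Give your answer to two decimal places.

7.52

σ = 112.36^(1/2) = 10.600
r_full = 2·0.83 / (1 + 0.83) ≈ 0.907
SEM = 10.600 * √(1 − 0.907) = 10.600 * √0.093 ≈ 10.600 * 0.305 ≈ 3.231
Standard error of the difference = 3.231·√2 ≈ 4.569
Smallest detectable difference = 1.645*4.569 ≈ 7.516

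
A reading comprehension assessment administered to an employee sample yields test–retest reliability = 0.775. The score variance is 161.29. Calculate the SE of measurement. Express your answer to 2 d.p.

6.02

σ = 161.29^(1/2) = 12.7000
SEM = 12.7000×√(1 − 0.7750) ≈ 6.0241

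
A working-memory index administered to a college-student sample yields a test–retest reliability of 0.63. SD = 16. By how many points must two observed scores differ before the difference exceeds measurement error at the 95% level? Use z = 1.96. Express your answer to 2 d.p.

26.98

The standard error of measurement is 16.00000×√(1 − 0.63000) ≃ 16.00000×0.60828 ≃ 9.73242.
Standard error of the difference = 9.73242·√2 ≃ 13.76372
Minimum reliable difference = 1.96 × SE_diff ≃ 1.96 × 13.76372 ≃ 26.97689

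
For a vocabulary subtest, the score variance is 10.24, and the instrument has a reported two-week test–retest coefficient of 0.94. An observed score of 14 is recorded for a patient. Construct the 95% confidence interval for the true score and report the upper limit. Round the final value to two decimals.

SD = √10.24 ≈ 3.2000
SEM = 3.2000×√(1 − 0.9400) ≈ 0.7838
Margin = 1.96 × 0.7838 ≈ 1.5363
Upper bound: 14 + 1.5363 = 15.5363

15.54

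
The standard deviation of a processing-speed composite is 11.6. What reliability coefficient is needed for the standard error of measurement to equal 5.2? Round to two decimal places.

r = 1 − (5.200/11.6)² ≈ 1 − 0.201 ≈ 0.799

0.80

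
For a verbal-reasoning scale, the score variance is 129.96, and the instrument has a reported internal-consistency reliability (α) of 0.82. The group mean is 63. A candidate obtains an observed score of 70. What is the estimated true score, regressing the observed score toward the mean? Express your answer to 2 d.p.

T̂ = 0.8200(70) + 0.1800(63) ≈ 68.7400

68.74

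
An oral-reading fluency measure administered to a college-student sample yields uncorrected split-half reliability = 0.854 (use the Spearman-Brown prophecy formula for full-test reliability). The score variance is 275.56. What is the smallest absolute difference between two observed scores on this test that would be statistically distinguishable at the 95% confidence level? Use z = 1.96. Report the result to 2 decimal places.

12.91

σ = 275.56^(1/2) = 16.60000
r_full = 2·0.854 / (1 + 0.854) ≈ 0.92125
SEM = 16.60000*√(1 − 0.92125) ≈ 4.65832
Standard error of the difference = 4.65832·√2 ≈ 6.58786
Minimum reliable difference = 1.96 * SE_diff ≈ 1.96 * 6.58786 ≈ 12.91221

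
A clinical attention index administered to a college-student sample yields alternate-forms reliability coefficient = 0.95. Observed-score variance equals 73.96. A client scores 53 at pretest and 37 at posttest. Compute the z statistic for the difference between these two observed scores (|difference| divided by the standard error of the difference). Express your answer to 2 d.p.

5.88

σ = 73.96^(1/2) = 8.600
The standard error of measurement is 8.600·√(1 − 0.950) ≈ 8.600·0.224 ≈ 1.923.
SE_diff = √2 · SEM ≈ 2.720
z = 16 / 2.720 ≈ 5.883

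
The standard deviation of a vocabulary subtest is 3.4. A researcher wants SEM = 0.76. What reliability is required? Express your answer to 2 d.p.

0.95

r = 1 − (0.760/3.4)² ≃ 1 − 0.050 ≃ 0.950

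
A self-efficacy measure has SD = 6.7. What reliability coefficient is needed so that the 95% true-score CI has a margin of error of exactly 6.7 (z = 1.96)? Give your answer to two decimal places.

Required SEM = 6.7 / 1.96 ≈ 3.4184
Required reliability = 1 − (SEM/SD)² = 1 − 0.2603 ≈ 0.7397

0.74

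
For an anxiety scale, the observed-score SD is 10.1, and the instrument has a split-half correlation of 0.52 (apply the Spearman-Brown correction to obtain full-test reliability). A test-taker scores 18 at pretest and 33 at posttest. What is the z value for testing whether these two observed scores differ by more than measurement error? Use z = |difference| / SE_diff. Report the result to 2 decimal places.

Full-length reliability (Spearman-Brown) = 2(0.52)/(1+0.52) ≈ 0.6842
SEM = 10.1000 × √(1 − 0.6842) = 10.1000 × √0.3158 ≈ 10.1000 × 0.5620 ≈ 5.6757
SE_diff = √2 × SEM ≈ 8.0267
z = |18 − 33| / 8.0267 = 15 / 8.0267 ≈ 1.8688

1.87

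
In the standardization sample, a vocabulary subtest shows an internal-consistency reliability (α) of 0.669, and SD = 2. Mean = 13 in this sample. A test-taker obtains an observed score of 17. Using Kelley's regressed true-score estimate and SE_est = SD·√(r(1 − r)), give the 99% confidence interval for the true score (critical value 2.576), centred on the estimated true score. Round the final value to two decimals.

Estimated true score = 0.66900*17 + (1 − 0.66900)*13 ≃ 15.67600
SE_est = SD * √(r(1 − r)) = 2.00000 * √0.22144 ≃ 2.00000 * 0.47057 ≃ 0.94115
99% CI: 15.67600 ± 2.42439 ≃ (13.25161, 18.10039)

[13.25, 18.10]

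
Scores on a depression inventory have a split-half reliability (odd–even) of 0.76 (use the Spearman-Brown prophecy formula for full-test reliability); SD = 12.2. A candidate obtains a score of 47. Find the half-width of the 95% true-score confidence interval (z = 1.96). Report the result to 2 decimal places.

Full-length reliability (Spearman-Brown) = 2(0.76)/(1+0.76) ≈ 0.8636
SEM = 12.2000·√(1 − 0.8636) ≈ 4.5051
Margin = 1.96 · 4.5051 ≈ 8.8301

8.83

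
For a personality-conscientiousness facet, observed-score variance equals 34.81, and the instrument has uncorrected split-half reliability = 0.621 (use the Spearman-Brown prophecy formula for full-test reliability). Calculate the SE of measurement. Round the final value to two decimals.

σ = 34.81^(1/2) = 5.9000
r_full = 2·0.621 / (1 + 0.621) ≈ 0.7662
SEM = 5.9000·√(1 − 0.7662) ≈ 2.8529

2.85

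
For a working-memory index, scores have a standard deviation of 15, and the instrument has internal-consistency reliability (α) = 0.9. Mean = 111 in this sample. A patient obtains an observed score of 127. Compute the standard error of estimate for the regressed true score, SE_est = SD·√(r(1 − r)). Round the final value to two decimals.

SE_est = SD * √(r(1 − r)) = 15.0000 * √0.0900 ≃ 15.0000 * 0.3000 ≃ 4.5000

4.50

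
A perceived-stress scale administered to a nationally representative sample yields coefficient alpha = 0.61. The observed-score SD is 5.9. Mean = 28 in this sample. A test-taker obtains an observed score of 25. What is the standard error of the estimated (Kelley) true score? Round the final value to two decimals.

SE_est = 5.9000·√[r(1 − r)] ≈ 2.8777

2.88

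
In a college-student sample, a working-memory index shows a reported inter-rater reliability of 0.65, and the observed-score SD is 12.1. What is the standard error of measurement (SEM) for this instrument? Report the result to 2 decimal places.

7.16

SEM = 12.100 · √(1 − 0.650) = 12.100 · √0.350 ≈ 12.100 · 0.592 ≈ 7.158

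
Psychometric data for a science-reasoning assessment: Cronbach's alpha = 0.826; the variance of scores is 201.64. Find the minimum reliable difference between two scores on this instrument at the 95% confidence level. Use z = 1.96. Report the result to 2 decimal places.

16.42

SD = √201.64 ≃ 14.200
SEM = 14.200·√(1 − 0.826) ≃ 5.923
Standard error of the difference = 5.923·√2 ≃ 8.377
Smallest detectable difference = 1.96·8.377 ≃ 16.419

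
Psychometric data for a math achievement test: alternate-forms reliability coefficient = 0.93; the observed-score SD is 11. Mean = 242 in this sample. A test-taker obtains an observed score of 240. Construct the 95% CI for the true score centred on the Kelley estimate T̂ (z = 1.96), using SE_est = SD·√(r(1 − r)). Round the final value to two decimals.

[234.64, 245.64]

Estimated true score = 0.930·240 + (1 − 0.930)·242 ≈ 240.140
SE_est = 11.000·√[r(1 − r)] ≈ 2.807
95% CI: 240.140 ± 5.501 ≈ (234.639, 245.641)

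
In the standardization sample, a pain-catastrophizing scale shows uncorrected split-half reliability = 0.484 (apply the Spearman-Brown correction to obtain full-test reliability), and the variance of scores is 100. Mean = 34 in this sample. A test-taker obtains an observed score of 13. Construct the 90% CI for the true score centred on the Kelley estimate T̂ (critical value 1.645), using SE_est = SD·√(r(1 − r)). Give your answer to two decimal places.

SD = √100 ≈ 10.0000
Full-length reliability (Spearman-Brown) = 2(0.484)/(1+0.484) ≈ 0.6523
T̂ = 0.6523(13) + 0.3477(34) ≈ 20.3019
SE_est = SD * √(r(1 − r)) = 10.0000 * √0.2268 ≈ 10.0000 * 0.4762 ≈ 4.7624
90% CI: 20.3019 ± 7.8342 ≈ (12.4677, 28.1361)

[12.47, 28.14]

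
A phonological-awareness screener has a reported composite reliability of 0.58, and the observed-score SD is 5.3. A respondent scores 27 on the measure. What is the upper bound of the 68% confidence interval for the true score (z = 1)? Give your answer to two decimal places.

The standard error of measurement is 5.3000·√(1 − 0.5800) ≈ 5.3000·0.6481 ≈ 3.4348.
Margin = 1 · 3.4348 ≈ 3.4348
Upper bound: 27 + 3.4348 = 30.4348

30.43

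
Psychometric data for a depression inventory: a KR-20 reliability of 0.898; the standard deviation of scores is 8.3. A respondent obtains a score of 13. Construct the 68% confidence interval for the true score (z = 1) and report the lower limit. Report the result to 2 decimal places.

10.35

SEM = 8.3000 · √(1 − 0.8980) = 8.3000 · √0.1020 ≃ 8.3000 · 0.3194 ≃ 2.6508
1 · SEM ≃ 2.6508
Lower bound: 13 − 2.6508 = 10.3492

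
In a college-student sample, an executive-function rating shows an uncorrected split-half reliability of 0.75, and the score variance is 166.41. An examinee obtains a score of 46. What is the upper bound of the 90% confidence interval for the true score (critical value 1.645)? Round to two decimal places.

54.02

σ = 166.41^(1/2) = 12.900
Full-length reliability (Spearman-Brown) = 2(0.75)/(1+0.75) ≈ 0.857
The standard error of measurement is 12.900×√(1 − 0.857) ≈ 12.900×0.378 ≈ 4.876.
1.645 × SEM ≈ 8.021
Upper limit = 46 + 8.021 ≈ 54.021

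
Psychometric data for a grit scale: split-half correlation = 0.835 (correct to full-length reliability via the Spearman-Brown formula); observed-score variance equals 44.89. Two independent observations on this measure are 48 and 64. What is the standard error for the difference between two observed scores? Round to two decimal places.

σ = 44.89^(1/2) = 6.7000
Full-length reliability (Spearman-Brown) = 2(0.835)/(1+0.835) ≈ 0.9101
The standard error of measurement is 6.7000*√(1 − 0.9101) ≈ 6.7000*0.2999 ≈ 2.0091.
Standard error of the difference = 2.0091·√2 ≈ 2.8413

2.84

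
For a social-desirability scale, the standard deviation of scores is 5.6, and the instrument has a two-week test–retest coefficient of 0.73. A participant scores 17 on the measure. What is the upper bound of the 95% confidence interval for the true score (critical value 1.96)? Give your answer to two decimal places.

SEM = 5.600 · √(1 − 0.730) = 5.600 · √0.270 ≃ 5.600 · 0.520 ≃ 2.910
Half-width = 1.96·2.910 ≃ 5.703
Upper limit = 17 + 5.703 ≃ 22.703

22.70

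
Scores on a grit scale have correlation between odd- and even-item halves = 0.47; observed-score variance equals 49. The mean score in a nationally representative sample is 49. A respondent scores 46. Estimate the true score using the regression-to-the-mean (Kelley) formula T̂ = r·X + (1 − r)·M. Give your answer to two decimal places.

47.08

Full-length reliability (Spearman-Brown) = 2(0.47)/(1+0.47) ≈ 0.6395
Estimated true score = 0.6395×46 + (1 − 0.6395)×49 ≈ 47.0816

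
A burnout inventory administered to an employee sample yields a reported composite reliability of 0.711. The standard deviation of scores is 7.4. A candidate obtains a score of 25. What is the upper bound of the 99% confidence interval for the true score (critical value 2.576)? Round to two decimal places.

The standard error of measurement is 7.40000·√(1 − 0.71100) ≈ 7.40000·0.53759 ≈ 3.97815.
Half-width = 2.576·3.97815 ≈ 10.24770
Upper limit = 25 + 10.24770 ≈ 35.24770

35.25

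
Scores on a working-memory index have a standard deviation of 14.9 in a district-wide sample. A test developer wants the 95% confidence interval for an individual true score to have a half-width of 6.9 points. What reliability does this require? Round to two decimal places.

SEM needed = half-width / z = 6.9/1.96 ≈ 3.520
r = 1 − (SEM / SD)² = 1 − (3.520 / 14.9)² ≈ 1 − 0.056 ≈ 0.944

0.94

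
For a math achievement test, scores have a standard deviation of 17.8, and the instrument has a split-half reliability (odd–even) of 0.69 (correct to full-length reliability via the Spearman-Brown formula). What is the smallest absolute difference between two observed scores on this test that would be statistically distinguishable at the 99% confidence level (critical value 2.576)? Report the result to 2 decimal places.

Full-length reliability (Spearman-Brown) = 2(0.69)/(1+0.69) ≃ 0.817
SEM = 17.800 * √(1 − 0.817) = 17.800 * √0.183 ≃ 17.800 * 0.428 ≃ 7.624
Standard error of the difference = 7.624·√2 ≃ 10.781
Smallest detectable difference = 2.576*10.781 ≃ 27.773

27.77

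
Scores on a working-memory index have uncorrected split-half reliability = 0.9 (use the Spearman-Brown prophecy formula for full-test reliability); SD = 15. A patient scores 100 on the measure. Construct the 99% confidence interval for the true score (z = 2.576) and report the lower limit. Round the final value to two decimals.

91.14

Full-length reliability (Spearman-Brown) = 2(0.9)/(1+0.9) ≈ 0.9474
The standard error of measurement is 15.0000*√(1 − 0.9474) ≈ 15.0000*0.2294 ≈ 3.4412.
Margin = 2.576 * 3.4412 ≈ 8.8646
Lower limit = 100 − 8.8646 ≈ 91.1354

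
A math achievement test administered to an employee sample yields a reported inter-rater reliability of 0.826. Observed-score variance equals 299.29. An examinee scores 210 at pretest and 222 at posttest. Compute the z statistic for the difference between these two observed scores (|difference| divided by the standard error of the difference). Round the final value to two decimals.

SD = √299.29 = 17.300
SEM = 17.300·√(1 − 0.826) ≈ 7.216
SE_diff = √2 · SEM ≈ 10.206
z = |210 − 222| / 10.206 = 12 / 10.206 ≈ 1.176

1.18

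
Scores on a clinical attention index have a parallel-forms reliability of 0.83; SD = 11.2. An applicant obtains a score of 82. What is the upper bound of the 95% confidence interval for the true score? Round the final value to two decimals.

SEM = 11.200 × √(1 − 0.830) = 11.200 × √0.170 ≈ 11.200 × 0.412 ≈ 4.618
1.96 × SEM ≈ 9.051
Upper limit = 82 + 9.051 ≈ 91.051

91.05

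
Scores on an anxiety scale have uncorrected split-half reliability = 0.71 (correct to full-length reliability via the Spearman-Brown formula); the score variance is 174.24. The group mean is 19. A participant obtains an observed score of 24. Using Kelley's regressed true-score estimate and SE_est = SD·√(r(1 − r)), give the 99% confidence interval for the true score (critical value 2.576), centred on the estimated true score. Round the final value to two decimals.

[10.39, 35.91]

SD = √174.24 ≈ 13.2000
Spearman-Brown: r = 2(0.71) / (1 + 0.71) = 1.4200 / 1.7100 ≈ 0.8304
Estimated true score = 0.8304×24 + (1 − 0.8304)×19 ≈ 23.1520
SE_est = 13.2000·√[r(1 − r)] ≈ 4.9536
99% CI: 23.1520 ± 12.7605 ≈ (10.3916, 35.9125)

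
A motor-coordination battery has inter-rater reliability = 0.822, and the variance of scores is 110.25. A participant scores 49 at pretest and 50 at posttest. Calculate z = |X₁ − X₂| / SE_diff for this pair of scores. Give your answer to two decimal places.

0.16

σ = 110.25^(1/2) = 10.5000
SEM = 10.5000*√(1 − 0.8220) ≈ 4.4300
SE_diff = √2 * SEM ≈ 6.2649
z = |49 − 50| / 6.2649 = 1 / 6.2649 ≈ 0.1596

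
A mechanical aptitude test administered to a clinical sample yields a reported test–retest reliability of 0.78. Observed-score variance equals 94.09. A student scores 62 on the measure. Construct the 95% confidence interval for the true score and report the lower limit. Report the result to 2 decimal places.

53.08

σ = 94.09^(1/2) = 9.70000
SEM = 9.70000×√(1 − 0.78000) ≈ 4.54970
1.96 × SEM ≈ 8.91742
Lower limit = 62 − 8.91742 ≈ 53.08258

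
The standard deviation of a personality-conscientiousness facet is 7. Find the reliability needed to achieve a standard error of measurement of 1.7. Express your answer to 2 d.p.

0.94

r = 1 − (1.70000/7)² ≈ 1 − 0.05898 ≈ 0.94102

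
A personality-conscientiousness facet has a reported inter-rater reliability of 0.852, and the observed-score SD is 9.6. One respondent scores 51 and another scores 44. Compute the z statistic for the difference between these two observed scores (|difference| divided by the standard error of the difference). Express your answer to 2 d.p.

SEM = 9.600 × √(1 − 0.852) = 9.600 × √0.148 ≈ 9.600 × 0.385 ≈ 3.693
Standard error of the difference = 3.693·√2 ≈ 5.223
z = 7 / 5.223 ≈ 1.340

1.34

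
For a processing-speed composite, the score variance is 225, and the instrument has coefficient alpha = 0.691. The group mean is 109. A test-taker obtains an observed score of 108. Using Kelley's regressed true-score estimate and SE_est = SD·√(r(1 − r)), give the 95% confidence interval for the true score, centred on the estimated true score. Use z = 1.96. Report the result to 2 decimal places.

[94.72, 121.89]

SD = √225 = 15.000
Estimated true score = 0.691·108 + (1 − 0.691)·109 ≈ 108.309
SE_est = SD · √(r(1 − r)) = 15.000 · √0.214 ≈ 15.000 · 0.462 ≈ 6.931
CI = 108.309 ± 1.96 · 6.931 → [94.724, 121.894]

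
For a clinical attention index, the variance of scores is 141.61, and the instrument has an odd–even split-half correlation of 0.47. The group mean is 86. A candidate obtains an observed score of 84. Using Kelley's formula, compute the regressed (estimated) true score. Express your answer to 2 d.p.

84.72

Full-length reliability (Spearman-Brown) = 2(0.47)/(1+0.47) ≈ 0.6395
T̂ = 0.6395(84) + 0.3605(86) ≈ 84.7211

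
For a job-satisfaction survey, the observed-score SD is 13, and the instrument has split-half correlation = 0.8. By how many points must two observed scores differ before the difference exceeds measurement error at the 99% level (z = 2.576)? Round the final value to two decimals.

Full-length reliability (Spearman-Brown) = 2(0.8)/(1+0.8) ≃ 0.889
The standard error of measurement is 13.000·√(1 − 0.889) ≃ 13.000·0.333 ≃ 4.333.
SE_diff = √2 · SEM ≃ 6.128
Smallest detectable difference = 2.576·6.128 ≃ 15.786

15.79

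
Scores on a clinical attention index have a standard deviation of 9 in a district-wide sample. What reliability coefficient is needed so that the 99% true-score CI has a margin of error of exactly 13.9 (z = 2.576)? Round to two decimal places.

SEM needed = half-width / z = 13.9/2.576 ≃ 5.3960
r = 1 − (SEM / SD)² = 1 − (5.3960 / 9)² ≃ 1 − 0.3595 ≃ 0.6405

0.64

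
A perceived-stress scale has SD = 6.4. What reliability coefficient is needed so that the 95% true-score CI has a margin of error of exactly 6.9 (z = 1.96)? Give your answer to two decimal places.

Required SEM = 6.9 / 1.96 ≈ 3.5204
Required reliability = 1 − (SEM/SD)² = 1 − 0.3026 ≈ 0.6974

0.70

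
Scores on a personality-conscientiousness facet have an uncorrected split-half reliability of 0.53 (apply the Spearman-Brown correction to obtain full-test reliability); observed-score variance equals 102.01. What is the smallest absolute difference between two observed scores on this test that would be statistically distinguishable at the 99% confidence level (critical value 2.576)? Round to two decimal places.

20.39

SD = √102.01 ≈ 10.100
r_full = 2·0.53 / (1 + 0.53) ≈ 0.693
SEM = 10.100*√(1 − 0.693) ≈ 5.598
SE_diff = SEM * √2 ≈ 5.598 * 1.414 ≈ 7.917
Smallest detectable difference = 2.576*7.917 ≈ 20.393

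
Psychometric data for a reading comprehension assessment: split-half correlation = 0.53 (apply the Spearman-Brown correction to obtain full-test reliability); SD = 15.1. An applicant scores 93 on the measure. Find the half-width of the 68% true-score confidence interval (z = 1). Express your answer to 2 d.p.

8.37

r_full = 2·0.53 / (1 + 0.53) ≈ 0.693
The standard error of measurement is 15.100×√(1 − 0.693) ≈ 15.100×0.554 ≈ 8.369.
1 × SEM ≈ 8.369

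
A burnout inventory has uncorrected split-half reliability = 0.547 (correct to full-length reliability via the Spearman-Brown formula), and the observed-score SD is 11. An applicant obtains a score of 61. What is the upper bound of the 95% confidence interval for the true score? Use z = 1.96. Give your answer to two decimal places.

72.67

r_full = 2·0.547 / (1 + 0.547) ≈ 0.7072
SEM = 11.0000·√(1 − 0.7072) ≈ 5.9525
Margin = 1.96 · 5.9525 ≈ 11.6668
Upper limit = 61 + 11.6668 ≈ 72.6668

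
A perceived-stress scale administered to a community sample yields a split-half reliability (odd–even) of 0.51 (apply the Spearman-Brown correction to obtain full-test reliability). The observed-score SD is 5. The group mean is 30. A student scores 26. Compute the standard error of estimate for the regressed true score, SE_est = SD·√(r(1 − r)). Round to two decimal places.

Spearman-Brown: r = 2(0.51) / (1 + 0.51) = 1.020 / 1.510 ≈ 0.675
SE_est = 5.000×√(0.675×0.325) ≈ 2.341

2.34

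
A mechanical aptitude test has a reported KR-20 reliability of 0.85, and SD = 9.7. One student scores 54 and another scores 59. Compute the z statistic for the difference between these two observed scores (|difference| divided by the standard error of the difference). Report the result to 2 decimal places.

0.94

SEM = 9.7000 · √(1 − 0.8500) = 9.7000 · √0.1500 ≃ 9.7000 · 0.3873 ≃ 3.7568
SE_diff = SEM · √2 ≃ 3.7568 · 1.4142 ≃ 5.3129
z = |54 − 59| / 5.3129 = 5 / 5.3129 ≃ 0.9411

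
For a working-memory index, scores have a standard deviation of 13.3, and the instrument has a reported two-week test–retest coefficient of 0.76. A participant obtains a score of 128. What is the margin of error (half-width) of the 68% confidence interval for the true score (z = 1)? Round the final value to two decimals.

SEM = 13.30000*√(1 − 0.76000) ≈ 6.51564
1 * SEM ≈ 6.51564

6.52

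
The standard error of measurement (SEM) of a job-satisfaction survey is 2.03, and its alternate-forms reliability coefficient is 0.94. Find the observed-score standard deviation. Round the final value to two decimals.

8.29

σ = SEM·(1 − r)^(−1/2) ≈ 2.03·4.082 ≈ 8.287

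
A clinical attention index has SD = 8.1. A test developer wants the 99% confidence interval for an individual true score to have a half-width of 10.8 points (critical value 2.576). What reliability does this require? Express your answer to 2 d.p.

SEM needed = half-width / z = 10.8/2.576 ≈ 4.1925
r = 1 − (4.1925/8.1)² ≈ 1 − 0.2679 ≈ 0.7321

0.73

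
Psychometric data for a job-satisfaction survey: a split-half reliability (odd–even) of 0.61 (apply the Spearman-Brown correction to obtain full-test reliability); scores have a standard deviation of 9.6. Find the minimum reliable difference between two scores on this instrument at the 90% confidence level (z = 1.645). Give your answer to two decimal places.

10.99

r_full = 2·0.61 / (1 + 0.61) ≈ 0.7578
SEM = 9.6000 · √(1 − 0.7578) = 9.6000 · √0.2422 ≈ 9.6000 · 0.4922 ≈ 4.7249
SE_diff = √2 · SEM ≈ 6.6820
Minimum reliable difference = 1.645 · SE_diff ≈ 1.645 · 6.6820 ≈ 10.9919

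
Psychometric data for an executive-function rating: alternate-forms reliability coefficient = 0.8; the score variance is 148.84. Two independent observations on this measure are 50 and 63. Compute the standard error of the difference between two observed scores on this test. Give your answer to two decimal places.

SD = √148.84 ≃ 12.200
SEM = 12.200*√(1 − 0.800) ≃ 5.456
Standard error of the difference = 5.456·√2 ≃ 7.716

7.72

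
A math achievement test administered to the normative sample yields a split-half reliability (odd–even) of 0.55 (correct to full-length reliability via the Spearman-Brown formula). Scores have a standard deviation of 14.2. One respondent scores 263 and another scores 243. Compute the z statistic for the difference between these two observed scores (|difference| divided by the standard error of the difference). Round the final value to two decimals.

1.85

Spearman-Brown: r = 2(0.55) / (1 + 0.55) = 1.100 / 1.550 ≈ 0.710
SEM = 14.200 × √(1 − 0.710) = 14.200 × √0.290 ≈ 14.200 × 0.539 ≈ 7.651
SE_diff = SEM × √2 ≈ 7.651 × 1.414 ≈ 10.820
z = |263 − 243| / 10.820 = 20 / 10.820 ≈ 1.848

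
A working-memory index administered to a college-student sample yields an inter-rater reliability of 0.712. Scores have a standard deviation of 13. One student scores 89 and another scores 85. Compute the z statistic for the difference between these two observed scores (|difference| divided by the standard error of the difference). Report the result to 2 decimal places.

SEM = 13.0000 × √(1 − 0.7120) = 13.0000 × √0.2880 ≈ 13.0000 × 0.5367 ≈ 6.9765
Standard error of the difference = 6.9765·√2 ≈ 9.8663
z = |89 − 85| / 9.8663 = 4 / 9.8663 ≈ 0.4054

0.41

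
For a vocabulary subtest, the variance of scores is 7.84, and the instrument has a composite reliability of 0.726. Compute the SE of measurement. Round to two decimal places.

1.47

σ = 7.84^(1/2) = 2.800
SEM = 2.800*√(1 − 0.726) ≈ 1.466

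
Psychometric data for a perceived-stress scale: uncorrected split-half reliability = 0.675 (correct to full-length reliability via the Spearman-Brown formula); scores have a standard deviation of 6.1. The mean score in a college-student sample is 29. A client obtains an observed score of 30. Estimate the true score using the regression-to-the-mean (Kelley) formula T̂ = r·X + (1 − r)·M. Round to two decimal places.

29.81

r_full = 2·0.675 / (1 + 0.675) ≈ 0.806
T̂ = r·X + (1 − r)·M = 0.806*30 + 0.194*29 ≈ 24.179 + 5.627 ≈ 29.806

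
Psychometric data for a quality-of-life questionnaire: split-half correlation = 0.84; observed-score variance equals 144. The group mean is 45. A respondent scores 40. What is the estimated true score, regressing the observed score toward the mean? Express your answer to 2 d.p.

r_full = 2·0.84 / (1 + 0.84) ≈ 0.9130
T̂ = 0.9130(40) + 0.0870(45) ≈ 40.4348

40.43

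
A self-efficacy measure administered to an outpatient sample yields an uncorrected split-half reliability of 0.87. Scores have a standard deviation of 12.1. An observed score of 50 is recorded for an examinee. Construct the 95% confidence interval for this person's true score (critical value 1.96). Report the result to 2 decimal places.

Full-length reliability (Spearman-Brown) = 2(0.87)/(1+0.87) ≈ 0.930
The standard error of measurement is 12.100×√(1 − 0.930) ≈ 12.100×0.264 ≈ 3.190.
1.96 × SEM ≈ 6.253
CI = 50 ± 6.253 → [43.747, 56.253]

[43.75, 56.25]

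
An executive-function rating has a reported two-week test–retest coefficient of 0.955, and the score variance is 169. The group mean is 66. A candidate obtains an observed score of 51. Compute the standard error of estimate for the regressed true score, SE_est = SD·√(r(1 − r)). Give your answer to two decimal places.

2.69

σ = 169^(1/2) = 13.00000
SE_est = SD · √(r(1 − r)) = 13.00000 · √0.04298 ≃ 13.00000 · 0.20730 ≃ 2.69495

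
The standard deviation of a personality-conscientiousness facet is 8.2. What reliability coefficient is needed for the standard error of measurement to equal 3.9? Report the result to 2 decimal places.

0.77

r = 1 − (3.90000/8.2)² ≈ 1 − 0.22620 ≈ 0.77380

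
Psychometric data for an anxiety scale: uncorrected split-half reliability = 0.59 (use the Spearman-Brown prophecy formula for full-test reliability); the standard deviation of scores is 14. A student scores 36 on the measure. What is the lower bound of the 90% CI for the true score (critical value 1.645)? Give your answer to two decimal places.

24.31

Spearman-Brown: r = 2(0.59) / (1 + 0.59) = 1.1800 / 1.5900 ≃ 0.7421
SEM = 14.0000 × √(1 − 0.7421) = 14.0000 × √0.2579 ≃ 14.0000 × 0.5078 ≃ 7.1092
1.645 × SEM ≃ 11.6947
Lower bound: 36 − 11.6947 = 24.3053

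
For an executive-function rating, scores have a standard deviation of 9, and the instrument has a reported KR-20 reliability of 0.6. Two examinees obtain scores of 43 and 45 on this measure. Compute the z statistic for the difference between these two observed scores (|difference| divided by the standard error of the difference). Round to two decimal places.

0.25

SEM = 9.0000 × √(1 − 0.6000) = 9.0000 × √0.4000 ≃ 9.0000 × 0.6325 ≃ 5.6921
SE_diff = SEM × √2 ≃ 5.6921 × 1.4142 ≃ 8.0498
z = |43 − 45| / 8.0498 = 2 / 8.0498 ≃ 0.2485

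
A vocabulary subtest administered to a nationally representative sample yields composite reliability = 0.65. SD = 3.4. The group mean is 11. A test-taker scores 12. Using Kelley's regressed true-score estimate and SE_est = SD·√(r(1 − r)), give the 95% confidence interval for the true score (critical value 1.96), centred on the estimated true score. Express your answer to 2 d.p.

Estimated true score = 0.650*12 + (1 − 0.650)*11 ≈ 11.650
SE_est = SD * √(r(1 − r)) = 3.400 * √0.227 ≈ 3.400 * 0.477 ≈ 1.622
CI = 11.650 ± 1.96 * 1.622 → [8.471, 14.829]

[8.47, 14.83]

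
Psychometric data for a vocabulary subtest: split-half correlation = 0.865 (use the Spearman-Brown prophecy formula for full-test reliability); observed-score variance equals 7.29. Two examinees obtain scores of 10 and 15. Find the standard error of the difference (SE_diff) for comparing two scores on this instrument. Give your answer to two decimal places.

1.03

SD = √7.29 = 2.7000
r_full = 2·0.865 / (1 + 0.865) ≈ 0.9276
SEM = 2.7000·√(1 − 0.9276) ≈ 0.7264
Standard error of the difference = 0.7264·√2 ≈ 1.0273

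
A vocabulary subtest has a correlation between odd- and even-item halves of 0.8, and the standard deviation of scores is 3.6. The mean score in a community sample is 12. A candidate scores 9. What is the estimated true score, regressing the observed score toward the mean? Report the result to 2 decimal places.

Spearman-Brown: r = 2(0.8) / (1 + 0.8) = 1.600 / 1.800 ≈ 0.889
T̂ = r·X + (1 − r)·M = 0.889×9 + 0.111×12 ≈ 8.000 + 1.333 ≈ 9.333

9.33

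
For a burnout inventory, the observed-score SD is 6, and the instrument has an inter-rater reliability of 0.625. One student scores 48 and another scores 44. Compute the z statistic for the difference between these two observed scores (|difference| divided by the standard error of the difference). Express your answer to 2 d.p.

SEM = 6.000*√(1 − 0.625) ≈ 3.674
SE_diff = SEM * √2 ≈ 3.674 * 1.414 ≈ 5.196
z = 4 / 5.196 ≈ 0.770

0.77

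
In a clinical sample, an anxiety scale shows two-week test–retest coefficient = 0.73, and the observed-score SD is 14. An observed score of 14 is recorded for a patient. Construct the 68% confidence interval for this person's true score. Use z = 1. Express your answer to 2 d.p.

[6.73, 21.27]

The standard error of measurement is 14.00000×√(1 − 0.73000) ≈ 14.00000×0.51962 ≈ 7.27461.
Margin = 1 × 7.27461 ≈ 7.27461
CI = 14 ± 7.27461 → [6.72539, 21.27461]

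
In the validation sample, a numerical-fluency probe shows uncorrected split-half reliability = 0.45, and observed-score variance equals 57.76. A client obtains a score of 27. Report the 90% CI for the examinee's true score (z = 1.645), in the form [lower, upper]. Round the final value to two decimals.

SD = √57.76 = 7.600
Full-length reliability (Spearman-Brown) = 2(0.45)/(1+0.45) ≈ 0.621
SEM = 7.600·√(1 − 0.621) ≈ 4.681
Half-width = 1.645·4.681 ≈ 7.700
Interval: (19.300, 34.700)

[19.30, 34.70]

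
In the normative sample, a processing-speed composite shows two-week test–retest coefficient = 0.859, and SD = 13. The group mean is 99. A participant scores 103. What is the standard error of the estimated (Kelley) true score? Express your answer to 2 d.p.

SE_est = SD × √(r(1 − r)) = 13.00000 × √0.12112 ≈ 13.00000 × 0.34802 ≈ 4.52428

4.52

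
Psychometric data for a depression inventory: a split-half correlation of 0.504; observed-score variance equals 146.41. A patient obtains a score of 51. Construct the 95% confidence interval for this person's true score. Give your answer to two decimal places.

σ = 146.41^(1/2) = 12.100
Spearman-Brown: r = 2(0.504) / (1 + 0.504) = 1.008 / 1.504 ≈ 0.670
The standard error of measurement is 12.100*√(1 − 0.670) ≈ 12.100*0.574 ≈ 6.949.
1.96 * SEM ≈ 13.619
Interval: (37.381, 64.619)

[37.38, 64.62]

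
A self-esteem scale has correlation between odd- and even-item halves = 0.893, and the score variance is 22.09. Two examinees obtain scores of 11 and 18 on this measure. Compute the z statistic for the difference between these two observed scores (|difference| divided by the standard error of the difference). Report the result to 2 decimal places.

4.43

SD = √22.09 ≈ 4.7000
Full-length reliability (Spearman-Brown) = 2(0.893)/(1+0.893) ≈ 0.9435
SEM = 4.7000 · √(1 − 0.9435) = 4.7000 · √0.0565 ≈ 4.7000 · 0.2377 ≈ 1.1174
SE_diff = √2 · SEM ≈ 1.5803
z = |11 − 18| / 1.5803 = 7 / 1.5803 ≈ 4.4296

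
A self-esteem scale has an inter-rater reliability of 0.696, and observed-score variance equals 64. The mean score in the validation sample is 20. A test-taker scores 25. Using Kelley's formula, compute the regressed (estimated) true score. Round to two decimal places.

23.48

Estimated true score = 0.69600×25 + (1 − 0.69600)×20 ≈ 23.48000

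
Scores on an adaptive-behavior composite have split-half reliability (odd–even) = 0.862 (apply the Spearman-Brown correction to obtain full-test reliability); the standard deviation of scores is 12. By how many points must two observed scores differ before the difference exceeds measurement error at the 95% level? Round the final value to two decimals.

Full-length reliability (Spearman-Brown) = 2(0.862)/(1+0.862) ≃ 0.926
SEM = 12.000 × √(1 − 0.926) = 12.000 × √0.074 ≃ 12.000 × 0.272 ≃ 3.267
Standard error of the difference = 3.267·√2 ≃ 4.620
Smallest detectable difference = 1.96×4.620 ≃ 9.055

9.06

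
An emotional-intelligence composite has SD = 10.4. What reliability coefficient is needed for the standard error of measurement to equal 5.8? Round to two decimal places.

0.69

r = 1 − (SEM / SD)² = 1 − (5.80000 / 10.4)² ≃ 1 − 0.31102 ≃ 0.68898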